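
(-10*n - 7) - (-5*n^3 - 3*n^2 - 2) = 5*n^3 + 3*n^2 - 10*n - 5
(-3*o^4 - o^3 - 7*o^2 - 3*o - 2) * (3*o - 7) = -9*o^5 + 18*o^4 - 14*o^3 + 40*o^2 + 15*o + 14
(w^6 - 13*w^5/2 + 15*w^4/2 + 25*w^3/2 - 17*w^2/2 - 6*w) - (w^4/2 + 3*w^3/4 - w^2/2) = w^6 - 13*w^5/2 + 7*w^4 + 47*w^3/4 - 8*w^2 - 6*w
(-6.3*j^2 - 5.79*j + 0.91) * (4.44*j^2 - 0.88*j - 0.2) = -27.972*j^4 - 20.1636*j^3 + 10.3956*j^2 + 0.3572*j - 0.182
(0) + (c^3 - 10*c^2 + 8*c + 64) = c^3 - 10*c^2 + 8*c + 64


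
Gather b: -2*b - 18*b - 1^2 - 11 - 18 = -20*b - 30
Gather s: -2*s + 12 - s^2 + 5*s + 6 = -s^2 + 3*s + 18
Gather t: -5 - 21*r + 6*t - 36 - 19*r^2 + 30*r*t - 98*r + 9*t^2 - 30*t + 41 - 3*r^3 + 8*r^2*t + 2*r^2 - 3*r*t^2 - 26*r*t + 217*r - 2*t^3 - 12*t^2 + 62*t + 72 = -3*r^3 - 17*r^2 + 98*r - 2*t^3 + t^2*(-3*r - 3) + t*(8*r^2 + 4*r + 38) + 72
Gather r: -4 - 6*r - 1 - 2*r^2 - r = -2*r^2 - 7*r - 5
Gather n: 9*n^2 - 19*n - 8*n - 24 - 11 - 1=9*n^2 - 27*n - 36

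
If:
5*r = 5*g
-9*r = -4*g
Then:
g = 0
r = 0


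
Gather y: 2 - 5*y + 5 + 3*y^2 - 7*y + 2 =3*y^2 - 12*y + 9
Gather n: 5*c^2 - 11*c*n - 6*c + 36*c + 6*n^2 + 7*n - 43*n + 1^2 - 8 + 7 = 5*c^2 + 30*c + 6*n^2 + n*(-11*c - 36)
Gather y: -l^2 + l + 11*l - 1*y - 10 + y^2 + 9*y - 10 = -l^2 + 12*l + y^2 + 8*y - 20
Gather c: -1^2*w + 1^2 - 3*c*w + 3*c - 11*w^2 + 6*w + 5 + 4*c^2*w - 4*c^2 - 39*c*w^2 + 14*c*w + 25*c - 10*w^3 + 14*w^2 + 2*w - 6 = c^2*(4*w - 4) + c*(-39*w^2 + 11*w + 28) - 10*w^3 + 3*w^2 + 7*w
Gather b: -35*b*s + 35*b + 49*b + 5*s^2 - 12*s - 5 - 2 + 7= b*(84 - 35*s) + 5*s^2 - 12*s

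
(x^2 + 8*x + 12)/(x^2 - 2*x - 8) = (x + 6)/(x - 4)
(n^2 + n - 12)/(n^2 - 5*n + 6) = (n + 4)/(n - 2)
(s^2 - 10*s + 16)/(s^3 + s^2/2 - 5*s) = 2*(s - 8)/(s*(2*s + 5))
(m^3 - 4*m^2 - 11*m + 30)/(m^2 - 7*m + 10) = m + 3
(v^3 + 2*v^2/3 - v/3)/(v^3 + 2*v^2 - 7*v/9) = 3*(v + 1)/(3*v + 7)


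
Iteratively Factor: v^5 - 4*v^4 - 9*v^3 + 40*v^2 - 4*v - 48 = (v + 1)*(v^4 - 5*v^3 - 4*v^2 + 44*v - 48) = (v + 1)*(v + 3)*(v^3 - 8*v^2 + 20*v - 16) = (v - 2)*(v + 1)*(v + 3)*(v^2 - 6*v + 8) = (v - 4)*(v - 2)*(v + 1)*(v + 3)*(v - 2)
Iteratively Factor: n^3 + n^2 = (n + 1)*(n^2) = n*(n + 1)*(n)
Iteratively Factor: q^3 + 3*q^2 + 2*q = (q + 1)*(q^2 + 2*q) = q*(q + 1)*(q + 2)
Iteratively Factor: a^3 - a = (a - 1)*(a^2 + a) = (a - 1)*(a + 1)*(a)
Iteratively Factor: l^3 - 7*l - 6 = (l + 2)*(l^2 - 2*l - 3) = (l - 3)*(l + 2)*(l + 1)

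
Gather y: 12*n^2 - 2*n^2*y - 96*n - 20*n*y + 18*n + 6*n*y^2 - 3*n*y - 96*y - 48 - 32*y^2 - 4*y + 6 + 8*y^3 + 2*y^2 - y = 12*n^2 - 78*n + 8*y^3 + y^2*(6*n - 30) + y*(-2*n^2 - 23*n - 101) - 42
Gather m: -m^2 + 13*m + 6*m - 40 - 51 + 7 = -m^2 + 19*m - 84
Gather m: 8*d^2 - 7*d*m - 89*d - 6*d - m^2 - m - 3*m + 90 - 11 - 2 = 8*d^2 - 95*d - m^2 + m*(-7*d - 4) + 77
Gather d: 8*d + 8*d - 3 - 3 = 16*d - 6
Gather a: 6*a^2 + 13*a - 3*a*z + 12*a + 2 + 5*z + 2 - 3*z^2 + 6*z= 6*a^2 + a*(25 - 3*z) - 3*z^2 + 11*z + 4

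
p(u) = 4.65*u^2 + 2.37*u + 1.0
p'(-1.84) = -14.74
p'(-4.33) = -37.90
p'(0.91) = 10.83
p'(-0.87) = -5.72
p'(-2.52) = -21.07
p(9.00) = 398.98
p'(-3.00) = -25.53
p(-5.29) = 118.59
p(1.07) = 8.86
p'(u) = 9.3*u + 2.37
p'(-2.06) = -16.79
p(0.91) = 7.01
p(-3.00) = 35.74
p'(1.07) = 12.32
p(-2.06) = 15.85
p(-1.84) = 12.38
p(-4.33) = 77.92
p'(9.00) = 86.07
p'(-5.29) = -46.83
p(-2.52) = 24.56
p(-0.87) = 2.46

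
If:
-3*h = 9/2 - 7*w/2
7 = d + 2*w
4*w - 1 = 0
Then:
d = 13/2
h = -29/24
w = 1/4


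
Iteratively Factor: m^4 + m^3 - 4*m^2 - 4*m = (m + 1)*(m^3 - 4*m) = m*(m + 1)*(m^2 - 4) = m*(m + 1)*(m + 2)*(m - 2)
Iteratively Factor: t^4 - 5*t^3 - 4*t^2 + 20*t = (t + 2)*(t^3 - 7*t^2 + 10*t) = (t - 2)*(t + 2)*(t^2 - 5*t) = (t - 5)*(t - 2)*(t + 2)*(t)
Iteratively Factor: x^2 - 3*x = (x - 3)*(x)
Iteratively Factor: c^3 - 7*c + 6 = (c - 2)*(c^2 + 2*c - 3) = (c - 2)*(c - 1)*(c + 3)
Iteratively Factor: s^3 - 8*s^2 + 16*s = (s - 4)*(s^2 - 4*s) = s*(s - 4)*(s - 4)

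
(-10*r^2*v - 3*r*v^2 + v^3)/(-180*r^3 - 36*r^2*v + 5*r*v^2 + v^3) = v*(10*r^2 + 3*r*v - v^2)/(180*r^3 + 36*r^2*v - 5*r*v^2 - v^3)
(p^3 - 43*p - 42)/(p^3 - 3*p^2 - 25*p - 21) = (p + 6)/(p + 3)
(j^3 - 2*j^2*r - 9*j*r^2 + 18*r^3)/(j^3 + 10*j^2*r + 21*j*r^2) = (j^2 - 5*j*r + 6*r^2)/(j*(j + 7*r))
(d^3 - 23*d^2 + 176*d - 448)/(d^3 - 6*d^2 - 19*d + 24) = (d^2 - 15*d + 56)/(d^2 + 2*d - 3)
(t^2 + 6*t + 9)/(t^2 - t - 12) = (t + 3)/(t - 4)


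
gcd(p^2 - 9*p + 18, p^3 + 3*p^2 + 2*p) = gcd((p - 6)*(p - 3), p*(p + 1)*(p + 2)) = 1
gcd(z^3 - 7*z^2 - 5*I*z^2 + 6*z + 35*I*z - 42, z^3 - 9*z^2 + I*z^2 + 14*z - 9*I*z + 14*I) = z^2 + z*(-7 + I) - 7*I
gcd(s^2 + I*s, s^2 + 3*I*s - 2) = s + I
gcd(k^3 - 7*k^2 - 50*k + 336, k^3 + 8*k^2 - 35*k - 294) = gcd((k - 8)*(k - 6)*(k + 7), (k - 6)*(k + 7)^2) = k^2 + k - 42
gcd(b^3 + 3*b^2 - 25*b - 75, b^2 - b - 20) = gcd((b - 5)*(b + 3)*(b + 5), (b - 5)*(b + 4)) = b - 5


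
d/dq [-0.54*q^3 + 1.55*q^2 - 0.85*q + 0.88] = -1.62*q^2 + 3.1*q - 0.85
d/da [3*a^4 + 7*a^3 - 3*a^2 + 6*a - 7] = 12*a^3 + 21*a^2 - 6*a + 6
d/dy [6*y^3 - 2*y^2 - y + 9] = 18*y^2 - 4*y - 1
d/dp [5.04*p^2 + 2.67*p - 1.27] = 10.08*p + 2.67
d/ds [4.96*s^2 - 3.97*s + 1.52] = 9.92*s - 3.97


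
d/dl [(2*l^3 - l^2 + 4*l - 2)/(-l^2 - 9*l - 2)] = (-2*l^4 - 36*l^3 + l^2 - 26)/(l^4 + 18*l^3 + 85*l^2 + 36*l + 4)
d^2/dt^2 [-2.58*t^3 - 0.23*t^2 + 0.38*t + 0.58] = -15.48*t - 0.46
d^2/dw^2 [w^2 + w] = 2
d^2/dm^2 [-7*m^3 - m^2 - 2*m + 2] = -42*m - 2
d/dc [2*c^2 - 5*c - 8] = 4*c - 5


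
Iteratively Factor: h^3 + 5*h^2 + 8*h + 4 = (h + 2)*(h^2 + 3*h + 2) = (h + 1)*(h + 2)*(h + 2)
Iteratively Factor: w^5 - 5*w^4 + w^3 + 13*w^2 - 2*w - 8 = (w - 4)*(w^4 - w^3 - 3*w^2 + w + 2) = (w - 4)*(w + 1)*(w^3 - 2*w^2 - w + 2) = (w - 4)*(w + 1)^2*(w^2 - 3*w + 2) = (w - 4)*(w - 1)*(w + 1)^2*(w - 2)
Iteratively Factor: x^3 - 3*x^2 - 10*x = (x - 5)*(x^2 + 2*x) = x*(x - 5)*(x + 2)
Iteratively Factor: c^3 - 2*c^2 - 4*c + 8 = (c - 2)*(c^2 - 4) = (c - 2)*(c + 2)*(c - 2)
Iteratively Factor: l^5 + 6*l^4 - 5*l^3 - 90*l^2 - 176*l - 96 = (l + 3)*(l^4 + 3*l^3 - 14*l^2 - 48*l - 32) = (l - 4)*(l + 3)*(l^3 + 7*l^2 + 14*l + 8) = (l - 4)*(l + 2)*(l + 3)*(l^2 + 5*l + 4) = (l - 4)*(l + 1)*(l + 2)*(l + 3)*(l + 4)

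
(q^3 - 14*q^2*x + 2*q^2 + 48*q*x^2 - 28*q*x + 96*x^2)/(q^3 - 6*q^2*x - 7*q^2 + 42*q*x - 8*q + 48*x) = (q^2 - 8*q*x + 2*q - 16*x)/(q^2 - 7*q - 8)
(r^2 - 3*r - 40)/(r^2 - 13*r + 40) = (r + 5)/(r - 5)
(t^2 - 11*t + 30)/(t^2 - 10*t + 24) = (t - 5)/(t - 4)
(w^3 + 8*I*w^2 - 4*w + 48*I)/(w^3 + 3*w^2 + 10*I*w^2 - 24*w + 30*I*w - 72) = (w - 2*I)/(w + 3)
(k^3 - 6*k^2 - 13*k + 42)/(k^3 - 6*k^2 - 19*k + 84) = (k^2 + k - 6)/(k^2 + k - 12)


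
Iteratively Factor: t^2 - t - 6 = (t - 3)*(t + 2)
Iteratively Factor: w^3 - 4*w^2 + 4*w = (w)*(w^2 - 4*w + 4) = w*(w - 2)*(w - 2)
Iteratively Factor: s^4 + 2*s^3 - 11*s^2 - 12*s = (s - 3)*(s^3 + 5*s^2 + 4*s) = (s - 3)*(s + 4)*(s^2 + s) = (s - 3)*(s + 1)*(s + 4)*(s)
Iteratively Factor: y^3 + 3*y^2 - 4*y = (y - 1)*(y^2 + 4*y) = y*(y - 1)*(y + 4)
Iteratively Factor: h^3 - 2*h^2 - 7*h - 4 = (h + 1)*(h^2 - 3*h - 4) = (h + 1)^2*(h - 4)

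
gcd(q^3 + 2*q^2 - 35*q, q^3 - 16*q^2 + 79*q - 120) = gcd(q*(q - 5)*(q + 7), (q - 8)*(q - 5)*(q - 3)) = q - 5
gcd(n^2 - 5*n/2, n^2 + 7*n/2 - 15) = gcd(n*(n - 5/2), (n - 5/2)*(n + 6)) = n - 5/2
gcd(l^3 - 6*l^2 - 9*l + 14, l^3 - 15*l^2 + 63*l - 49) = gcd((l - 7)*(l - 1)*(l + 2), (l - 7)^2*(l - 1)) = l^2 - 8*l + 7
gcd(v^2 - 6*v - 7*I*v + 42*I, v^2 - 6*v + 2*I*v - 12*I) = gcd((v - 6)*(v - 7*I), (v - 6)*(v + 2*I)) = v - 6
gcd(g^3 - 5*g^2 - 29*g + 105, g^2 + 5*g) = g + 5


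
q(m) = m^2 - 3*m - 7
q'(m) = 2*m - 3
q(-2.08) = 3.57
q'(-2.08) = -7.16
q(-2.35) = 5.57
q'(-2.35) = -7.70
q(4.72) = 1.12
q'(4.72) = 6.44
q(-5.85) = 44.77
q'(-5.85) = -14.70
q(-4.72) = 29.44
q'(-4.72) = -12.44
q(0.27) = -7.74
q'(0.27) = -2.46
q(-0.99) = -3.05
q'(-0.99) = -4.98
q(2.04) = -8.96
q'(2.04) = 1.08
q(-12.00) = 173.00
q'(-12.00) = -27.00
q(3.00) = -7.00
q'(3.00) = 3.00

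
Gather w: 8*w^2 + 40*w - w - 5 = 8*w^2 + 39*w - 5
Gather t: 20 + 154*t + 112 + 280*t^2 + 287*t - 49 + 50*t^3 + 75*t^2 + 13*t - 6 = 50*t^3 + 355*t^2 + 454*t + 77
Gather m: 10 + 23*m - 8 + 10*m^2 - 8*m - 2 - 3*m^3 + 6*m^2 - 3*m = -3*m^3 + 16*m^2 + 12*m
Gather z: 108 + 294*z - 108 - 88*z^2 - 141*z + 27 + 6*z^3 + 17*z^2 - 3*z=6*z^3 - 71*z^2 + 150*z + 27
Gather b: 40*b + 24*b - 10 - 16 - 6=64*b - 32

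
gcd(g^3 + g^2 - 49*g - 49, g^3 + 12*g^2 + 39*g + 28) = g^2 + 8*g + 7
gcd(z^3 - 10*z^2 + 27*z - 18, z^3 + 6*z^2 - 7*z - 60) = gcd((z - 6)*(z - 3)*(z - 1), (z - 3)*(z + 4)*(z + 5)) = z - 3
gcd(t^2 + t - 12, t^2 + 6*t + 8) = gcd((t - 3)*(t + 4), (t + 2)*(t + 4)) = t + 4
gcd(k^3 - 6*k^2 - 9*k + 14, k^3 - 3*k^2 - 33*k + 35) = k^2 - 8*k + 7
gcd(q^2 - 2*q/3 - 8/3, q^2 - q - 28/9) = q + 4/3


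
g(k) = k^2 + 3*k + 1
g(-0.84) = -0.81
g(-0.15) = 0.57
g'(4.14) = 11.28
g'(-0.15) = 2.70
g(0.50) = 2.75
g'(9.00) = 21.00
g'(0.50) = 4.00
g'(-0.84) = 1.32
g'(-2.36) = -1.72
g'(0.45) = 3.90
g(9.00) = 109.00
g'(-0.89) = 1.22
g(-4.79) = 9.57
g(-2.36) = -0.51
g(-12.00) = 109.00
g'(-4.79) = -6.58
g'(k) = 2*k + 3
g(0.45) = 2.55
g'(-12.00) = -21.00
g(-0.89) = -0.88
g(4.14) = 30.56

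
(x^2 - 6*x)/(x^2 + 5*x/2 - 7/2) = 2*x*(x - 6)/(2*x^2 + 5*x - 7)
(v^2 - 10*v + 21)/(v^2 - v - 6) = (v - 7)/(v + 2)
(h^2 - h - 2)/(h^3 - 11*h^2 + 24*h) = (h^2 - h - 2)/(h*(h^2 - 11*h + 24))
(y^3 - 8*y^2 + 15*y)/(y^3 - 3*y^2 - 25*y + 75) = y/(y + 5)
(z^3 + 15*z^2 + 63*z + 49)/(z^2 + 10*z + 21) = (z^2 + 8*z + 7)/(z + 3)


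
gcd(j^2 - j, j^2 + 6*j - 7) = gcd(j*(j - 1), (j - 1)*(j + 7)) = j - 1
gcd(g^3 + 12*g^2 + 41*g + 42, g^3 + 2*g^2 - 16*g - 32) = g + 2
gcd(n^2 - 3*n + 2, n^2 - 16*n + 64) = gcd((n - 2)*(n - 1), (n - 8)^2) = 1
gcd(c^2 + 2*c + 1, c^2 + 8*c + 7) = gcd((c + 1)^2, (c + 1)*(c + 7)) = c + 1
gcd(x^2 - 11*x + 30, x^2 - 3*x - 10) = x - 5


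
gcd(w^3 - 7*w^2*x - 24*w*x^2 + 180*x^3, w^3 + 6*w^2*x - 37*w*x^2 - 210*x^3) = -w^2 + w*x + 30*x^2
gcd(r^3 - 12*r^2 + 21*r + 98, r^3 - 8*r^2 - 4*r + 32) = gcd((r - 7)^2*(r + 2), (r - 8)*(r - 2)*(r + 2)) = r + 2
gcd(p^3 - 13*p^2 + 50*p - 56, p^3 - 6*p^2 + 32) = p - 4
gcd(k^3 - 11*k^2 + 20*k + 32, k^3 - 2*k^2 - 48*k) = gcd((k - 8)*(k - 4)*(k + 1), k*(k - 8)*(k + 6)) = k - 8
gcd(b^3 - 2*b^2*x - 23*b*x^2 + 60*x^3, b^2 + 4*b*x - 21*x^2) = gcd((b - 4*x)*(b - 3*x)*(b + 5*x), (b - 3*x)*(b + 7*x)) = -b + 3*x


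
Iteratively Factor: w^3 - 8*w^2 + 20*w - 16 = (w - 2)*(w^2 - 6*w + 8) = (w - 4)*(w - 2)*(w - 2)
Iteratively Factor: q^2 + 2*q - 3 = (q + 3)*(q - 1)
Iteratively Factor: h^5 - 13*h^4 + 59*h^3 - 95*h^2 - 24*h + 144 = (h - 3)*(h^4 - 10*h^3 + 29*h^2 - 8*h - 48) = (h - 3)*(h + 1)*(h^3 - 11*h^2 + 40*h - 48) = (h - 3)^2*(h + 1)*(h^2 - 8*h + 16) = (h - 4)*(h - 3)^2*(h + 1)*(h - 4)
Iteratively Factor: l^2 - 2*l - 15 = (l - 5)*(l + 3)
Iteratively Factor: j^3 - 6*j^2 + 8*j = (j - 4)*(j^2 - 2*j) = j*(j - 4)*(j - 2)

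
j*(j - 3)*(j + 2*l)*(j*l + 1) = j^4*l + 2*j^3*l^2 - 3*j^3*l + j^3 - 6*j^2*l^2 + 2*j^2*l - 3*j^2 - 6*j*l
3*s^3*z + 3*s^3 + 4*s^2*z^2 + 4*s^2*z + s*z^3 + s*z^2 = (s + z)*(3*s + z)*(s*z + s)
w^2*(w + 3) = w^3 + 3*w^2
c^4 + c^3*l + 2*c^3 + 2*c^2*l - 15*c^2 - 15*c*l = c*(c - 3)*(c + 5)*(c + l)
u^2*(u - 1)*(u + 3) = u^4 + 2*u^3 - 3*u^2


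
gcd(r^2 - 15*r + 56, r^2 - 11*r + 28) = r - 7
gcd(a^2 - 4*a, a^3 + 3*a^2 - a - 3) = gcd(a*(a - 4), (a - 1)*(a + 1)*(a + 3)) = 1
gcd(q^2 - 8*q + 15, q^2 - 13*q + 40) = q - 5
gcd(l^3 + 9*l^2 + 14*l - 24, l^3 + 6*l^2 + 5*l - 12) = l^2 + 3*l - 4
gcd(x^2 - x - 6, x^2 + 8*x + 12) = x + 2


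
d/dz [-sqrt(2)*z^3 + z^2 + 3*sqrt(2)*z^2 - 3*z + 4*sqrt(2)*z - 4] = -3*sqrt(2)*z^2 + 2*z + 6*sqrt(2)*z - 3 + 4*sqrt(2)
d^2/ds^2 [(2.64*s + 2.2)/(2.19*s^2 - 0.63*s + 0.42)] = ((2.64*s + 2.2)*(4.38*s - 0.63)*(8.76*s - 1.26) - (34.6896*s + 6.3096)*(2.19*s^2 - 0.63*s + 0.42))/(2.19*s^2 - 0.63*s + 0.42)^3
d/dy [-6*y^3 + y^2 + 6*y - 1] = -18*y^2 + 2*y + 6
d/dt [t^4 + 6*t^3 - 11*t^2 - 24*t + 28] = 4*t^3 + 18*t^2 - 22*t - 24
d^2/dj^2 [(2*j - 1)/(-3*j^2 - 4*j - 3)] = 2*(-4*(2*j - 1)*(3*j + 2)^2 + (18*j + 5)*(3*j^2 + 4*j + 3))/(3*j^2 + 4*j + 3)^3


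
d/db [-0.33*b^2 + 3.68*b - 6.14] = 3.68 - 0.66*b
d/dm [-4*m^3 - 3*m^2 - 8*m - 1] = -12*m^2 - 6*m - 8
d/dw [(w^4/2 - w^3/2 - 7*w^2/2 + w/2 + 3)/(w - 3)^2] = (2*w^3 - 7*w^2 - 12*w + 5)/(2*(w^2 - 6*w + 9))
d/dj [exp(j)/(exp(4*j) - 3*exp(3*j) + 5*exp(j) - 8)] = (-(4*exp(3*j) - 9*exp(2*j) + 5)*exp(j) + exp(4*j) - 3*exp(3*j) + 5*exp(j) - 8)*exp(j)/(exp(4*j) - 3*exp(3*j) + 5*exp(j) - 8)^2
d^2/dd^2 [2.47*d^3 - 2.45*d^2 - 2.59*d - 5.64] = 14.82*d - 4.9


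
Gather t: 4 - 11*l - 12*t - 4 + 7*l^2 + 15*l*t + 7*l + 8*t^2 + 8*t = 7*l^2 - 4*l + 8*t^2 + t*(15*l - 4)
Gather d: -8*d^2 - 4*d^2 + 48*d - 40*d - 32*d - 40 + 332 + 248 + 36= -12*d^2 - 24*d + 576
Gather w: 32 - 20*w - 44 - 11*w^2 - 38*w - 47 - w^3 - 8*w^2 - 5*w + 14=-w^3 - 19*w^2 - 63*w - 45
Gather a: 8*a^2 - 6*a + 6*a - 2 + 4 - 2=8*a^2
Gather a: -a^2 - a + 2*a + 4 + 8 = -a^2 + a + 12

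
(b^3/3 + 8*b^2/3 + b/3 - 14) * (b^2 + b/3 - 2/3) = b^5/3 + 25*b^4/9 + b^3 - 47*b^2/3 - 44*b/9 + 28/3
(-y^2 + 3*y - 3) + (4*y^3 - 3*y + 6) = 4*y^3 - y^2 + 3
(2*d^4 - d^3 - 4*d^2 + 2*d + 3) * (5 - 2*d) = -4*d^5 + 12*d^4 + 3*d^3 - 24*d^2 + 4*d + 15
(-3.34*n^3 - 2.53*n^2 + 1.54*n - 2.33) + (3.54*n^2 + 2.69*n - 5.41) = -3.34*n^3 + 1.01*n^2 + 4.23*n - 7.74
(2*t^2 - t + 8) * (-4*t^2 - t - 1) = -8*t^4 + 2*t^3 - 33*t^2 - 7*t - 8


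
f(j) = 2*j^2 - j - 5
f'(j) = 4*j - 1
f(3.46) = 15.48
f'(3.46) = 12.84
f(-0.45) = -4.14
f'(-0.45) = -2.80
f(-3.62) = 24.83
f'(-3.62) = -15.48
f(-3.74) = 26.72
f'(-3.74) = -15.96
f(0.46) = -5.04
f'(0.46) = 0.84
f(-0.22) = -4.68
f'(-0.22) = -1.88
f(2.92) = 9.13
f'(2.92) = 10.68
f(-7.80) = 124.48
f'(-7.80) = -32.20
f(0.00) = -5.00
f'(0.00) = -1.00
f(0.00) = -5.00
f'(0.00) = -1.00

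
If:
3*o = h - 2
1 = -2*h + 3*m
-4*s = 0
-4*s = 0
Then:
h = 3*o + 2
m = 2*o + 5/3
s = 0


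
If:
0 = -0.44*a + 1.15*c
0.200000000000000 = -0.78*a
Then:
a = -0.26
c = -0.10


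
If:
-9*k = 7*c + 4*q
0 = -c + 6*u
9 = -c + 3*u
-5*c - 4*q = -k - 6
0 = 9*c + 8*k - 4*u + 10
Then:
No Solution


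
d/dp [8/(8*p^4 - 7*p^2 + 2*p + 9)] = 16*(-16*p^3 + 7*p - 1)/(8*p^4 - 7*p^2 + 2*p + 9)^2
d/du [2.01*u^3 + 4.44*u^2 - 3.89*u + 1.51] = 6.03*u^2 + 8.88*u - 3.89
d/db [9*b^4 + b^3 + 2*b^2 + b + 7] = 36*b^3 + 3*b^2 + 4*b + 1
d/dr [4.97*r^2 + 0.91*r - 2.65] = 9.94*r + 0.91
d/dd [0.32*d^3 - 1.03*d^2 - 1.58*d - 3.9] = 0.96*d^2 - 2.06*d - 1.58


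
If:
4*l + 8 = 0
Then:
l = -2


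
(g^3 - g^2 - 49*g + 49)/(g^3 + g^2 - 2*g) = (g^2 - 49)/(g*(g + 2))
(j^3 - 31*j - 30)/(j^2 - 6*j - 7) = (j^2 - j - 30)/(j - 7)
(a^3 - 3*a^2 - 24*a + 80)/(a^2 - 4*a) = a + 1 - 20/a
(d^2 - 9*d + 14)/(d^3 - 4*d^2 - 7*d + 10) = (d^2 - 9*d + 14)/(d^3 - 4*d^2 - 7*d + 10)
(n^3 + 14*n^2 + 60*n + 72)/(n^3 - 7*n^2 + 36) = (n^2 + 12*n + 36)/(n^2 - 9*n + 18)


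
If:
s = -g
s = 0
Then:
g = 0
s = 0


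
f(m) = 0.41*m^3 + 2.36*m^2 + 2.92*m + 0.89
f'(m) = 1.23*m^2 + 4.72*m + 2.92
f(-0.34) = 0.15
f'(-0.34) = 1.46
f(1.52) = 12.22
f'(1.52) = 12.94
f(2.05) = 20.33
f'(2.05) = 17.77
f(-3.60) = 1.83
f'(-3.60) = 1.87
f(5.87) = 182.28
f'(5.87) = 73.01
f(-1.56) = 0.52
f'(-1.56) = -1.45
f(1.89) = 17.61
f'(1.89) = 16.23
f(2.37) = 26.52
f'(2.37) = 21.02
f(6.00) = 191.93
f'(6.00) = 75.52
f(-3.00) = 2.30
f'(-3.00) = -0.17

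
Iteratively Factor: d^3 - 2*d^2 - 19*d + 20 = (d - 5)*(d^2 + 3*d - 4) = (d - 5)*(d - 1)*(d + 4)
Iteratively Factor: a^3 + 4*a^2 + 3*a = (a + 3)*(a^2 + a) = a*(a + 3)*(a + 1)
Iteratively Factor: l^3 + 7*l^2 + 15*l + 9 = (l + 3)*(l^2 + 4*l + 3) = (l + 1)*(l + 3)*(l + 3)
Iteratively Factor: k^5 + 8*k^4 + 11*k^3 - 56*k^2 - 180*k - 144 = (k + 2)*(k^4 + 6*k^3 - k^2 - 54*k - 72) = (k + 2)*(k + 4)*(k^3 + 2*k^2 - 9*k - 18) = (k + 2)*(k + 3)*(k + 4)*(k^2 - k - 6) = (k + 2)^2*(k + 3)*(k + 4)*(k - 3)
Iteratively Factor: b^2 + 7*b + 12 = (b + 3)*(b + 4)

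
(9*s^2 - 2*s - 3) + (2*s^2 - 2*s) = 11*s^2 - 4*s - 3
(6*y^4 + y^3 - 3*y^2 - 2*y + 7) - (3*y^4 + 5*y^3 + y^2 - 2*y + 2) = 3*y^4 - 4*y^3 - 4*y^2 + 5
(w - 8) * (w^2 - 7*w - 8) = w^3 - 15*w^2 + 48*w + 64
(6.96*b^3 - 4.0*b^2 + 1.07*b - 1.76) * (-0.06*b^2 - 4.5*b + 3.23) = -0.4176*b^5 - 31.08*b^4 + 40.4166*b^3 - 17.6294*b^2 + 11.3761*b - 5.6848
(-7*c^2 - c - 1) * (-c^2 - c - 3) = 7*c^4 + 8*c^3 + 23*c^2 + 4*c + 3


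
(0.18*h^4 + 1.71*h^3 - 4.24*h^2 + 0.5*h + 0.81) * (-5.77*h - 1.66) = -1.0386*h^5 - 10.1655*h^4 + 21.6262*h^3 + 4.1534*h^2 - 5.5037*h - 1.3446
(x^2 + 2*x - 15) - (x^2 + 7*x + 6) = -5*x - 21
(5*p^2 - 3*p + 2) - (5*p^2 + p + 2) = -4*p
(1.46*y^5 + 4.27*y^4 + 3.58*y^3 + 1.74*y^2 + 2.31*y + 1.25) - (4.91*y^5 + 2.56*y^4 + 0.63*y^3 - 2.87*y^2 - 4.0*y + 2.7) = -3.45*y^5 + 1.71*y^4 + 2.95*y^3 + 4.61*y^2 + 6.31*y - 1.45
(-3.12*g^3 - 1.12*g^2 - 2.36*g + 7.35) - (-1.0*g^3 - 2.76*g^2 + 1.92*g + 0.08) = -2.12*g^3 + 1.64*g^2 - 4.28*g + 7.27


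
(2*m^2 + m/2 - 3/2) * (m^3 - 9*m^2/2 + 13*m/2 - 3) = 2*m^5 - 17*m^4/2 + 37*m^3/4 + 4*m^2 - 45*m/4 + 9/2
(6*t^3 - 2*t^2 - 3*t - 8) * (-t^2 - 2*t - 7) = -6*t^5 - 10*t^4 - 35*t^3 + 28*t^2 + 37*t + 56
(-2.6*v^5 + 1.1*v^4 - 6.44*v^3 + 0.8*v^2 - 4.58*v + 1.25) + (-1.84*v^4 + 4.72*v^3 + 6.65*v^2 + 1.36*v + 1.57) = -2.6*v^5 - 0.74*v^4 - 1.72*v^3 + 7.45*v^2 - 3.22*v + 2.82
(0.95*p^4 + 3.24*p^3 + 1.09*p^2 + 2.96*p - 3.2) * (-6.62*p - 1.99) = -6.289*p^5 - 23.3393*p^4 - 13.6634*p^3 - 21.7643*p^2 + 15.2936*p + 6.368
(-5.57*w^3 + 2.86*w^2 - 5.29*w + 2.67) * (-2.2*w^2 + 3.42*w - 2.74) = 12.254*w^5 - 25.3414*w^4 + 36.681*w^3 - 31.8022*w^2 + 23.626*w - 7.3158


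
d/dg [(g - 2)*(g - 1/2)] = 2*g - 5/2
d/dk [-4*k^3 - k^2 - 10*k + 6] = -12*k^2 - 2*k - 10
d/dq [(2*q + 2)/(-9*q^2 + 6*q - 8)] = 2*(9*q^2 + 18*q - 14)/(81*q^4 - 108*q^3 + 180*q^2 - 96*q + 64)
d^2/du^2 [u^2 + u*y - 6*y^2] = 2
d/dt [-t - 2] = -1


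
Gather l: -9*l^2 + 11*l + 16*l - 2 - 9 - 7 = -9*l^2 + 27*l - 18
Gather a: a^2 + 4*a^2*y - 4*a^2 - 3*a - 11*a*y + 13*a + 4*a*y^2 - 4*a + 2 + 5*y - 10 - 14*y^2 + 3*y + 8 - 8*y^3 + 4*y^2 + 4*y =a^2*(4*y - 3) + a*(4*y^2 - 11*y + 6) - 8*y^3 - 10*y^2 + 12*y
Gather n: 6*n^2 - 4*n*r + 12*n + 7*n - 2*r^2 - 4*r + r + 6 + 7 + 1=6*n^2 + n*(19 - 4*r) - 2*r^2 - 3*r + 14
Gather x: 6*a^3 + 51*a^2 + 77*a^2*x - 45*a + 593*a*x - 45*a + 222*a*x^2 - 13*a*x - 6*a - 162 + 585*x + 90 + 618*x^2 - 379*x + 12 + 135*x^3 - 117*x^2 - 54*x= 6*a^3 + 51*a^2 - 96*a + 135*x^3 + x^2*(222*a + 501) + x*(77*a^2 + 580*a + 152) - 60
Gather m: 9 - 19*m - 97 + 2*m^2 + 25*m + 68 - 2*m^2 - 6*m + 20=0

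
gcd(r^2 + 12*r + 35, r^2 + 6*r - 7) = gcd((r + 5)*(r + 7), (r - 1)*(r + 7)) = r + 7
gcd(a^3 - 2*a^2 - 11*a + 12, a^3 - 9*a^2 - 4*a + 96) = a^2 - a - 12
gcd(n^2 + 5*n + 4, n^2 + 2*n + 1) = n + 1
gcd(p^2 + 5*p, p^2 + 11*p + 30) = p + 5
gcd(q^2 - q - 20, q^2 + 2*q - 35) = q - 5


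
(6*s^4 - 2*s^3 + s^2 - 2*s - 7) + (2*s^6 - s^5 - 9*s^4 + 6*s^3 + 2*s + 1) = 2*s^6 - s^5 - 3*s^4 + 4*s^3 + s^2 - 6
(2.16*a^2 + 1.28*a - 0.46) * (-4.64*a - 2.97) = -10.0224*a^3 - 12.3544*a^2 - 1.6672*a + 1.3662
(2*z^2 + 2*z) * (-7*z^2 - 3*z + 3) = -14*z^4 - 20*z^3 + 6*z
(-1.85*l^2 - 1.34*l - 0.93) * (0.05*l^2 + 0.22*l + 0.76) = -0.0925*l^4 - 0.474*l^3 - 1.7473*l^2 - 1.223*l - 0.7068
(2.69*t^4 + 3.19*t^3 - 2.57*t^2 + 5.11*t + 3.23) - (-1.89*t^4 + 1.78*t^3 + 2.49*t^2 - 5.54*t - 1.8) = 4.58*t^4 + 1.41*t^3 - 5.06*t^2 + 10.65*t + 5.03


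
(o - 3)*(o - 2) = o^2 - 5*o + 6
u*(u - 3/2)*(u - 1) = u^3 - 5*u^2/2 + 3*u/2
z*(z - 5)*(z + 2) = z^3 - 3*z^2 - 10*z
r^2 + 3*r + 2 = (r + 1)*(r + 2)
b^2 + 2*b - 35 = (b - 5)*(b + 7)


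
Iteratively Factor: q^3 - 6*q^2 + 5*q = (q)*(q^2 - 6*q + 5) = q*(q - 5)*(q - 1)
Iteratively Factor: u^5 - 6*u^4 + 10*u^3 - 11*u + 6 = (u - 1)*(u^4 - 5*u^3 + 5*u^2 + 5*u - 6) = (u - 1)*(u + 1)*(u^3 - 6*u^2 + 11*u - 6) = (u - 2)*(u - 1)*(u + 1)*(u^2 - 4*u + 3) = (u - 3)*(u - 2)*(u - 1)*(u + 1)*(u - 1)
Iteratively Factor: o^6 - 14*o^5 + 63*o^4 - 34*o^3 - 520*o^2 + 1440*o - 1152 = (o + 3)*(o^5 - 17*o^4 + 114*o^3 - 376*o^2 + 608*o - 384) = (o - 4)*(o + 3)*(o^4 - 13*o^3 + 62*o^2 - 128*o + 96) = (o - 4)^2*(o + 3)*(o^3 - 9*o^2 + 26*o - 24) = (o - 4)^3*(o + 3)*(o^2 - 5*o + 6) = (o - 4)^3*(o - 2)*(o + 3)*(o - 3)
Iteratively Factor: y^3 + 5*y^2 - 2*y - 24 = (y - 2)*(y^2 + 7*y + 12) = (y - 2)*(y + 3)*(y + 4)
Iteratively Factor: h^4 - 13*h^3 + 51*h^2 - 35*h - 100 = (h - 5)*(h^3 - 8*h^2 + 11*h + 20) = (h - 5)*(h - 4)*(h^2 - 4*h - 5) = (h - 5)*(h - 4)*(h + 1)*(h - 5)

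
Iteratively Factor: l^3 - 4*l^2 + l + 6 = (l - 3)*(l^2 - l - 2) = (l - 3)*(l - 2)*(l + 1)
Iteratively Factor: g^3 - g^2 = (g - 1)*(g^2) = g*(g - 1)*(g)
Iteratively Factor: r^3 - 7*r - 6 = (r + 2)*(r^2 - 2*r - 3) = (r - 3)*(r + 2)*(r + 1)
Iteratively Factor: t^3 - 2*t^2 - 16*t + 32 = (t - 2)*(t^2 - 16) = (t - 4)*(t - 2)*(t + 4)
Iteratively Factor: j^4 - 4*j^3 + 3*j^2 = (j)*(j^3 - 4*j^2 + 3*j) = j^2*(j^2 - 4*j + 3) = j^2*(j - 3)*(j - 1)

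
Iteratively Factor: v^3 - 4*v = (v - 2)*(v^2 + 2*v) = (v - 2)*(v + 2)*(v)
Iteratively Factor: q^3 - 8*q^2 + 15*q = (q - 3)*(q^2 - 5*q) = (q - 5)*(q - 3)*(q)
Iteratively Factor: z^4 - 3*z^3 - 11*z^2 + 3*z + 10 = (z + 2)*(z^3 - 5*z^2 - z + 5) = (z - 5)*(z + 2)*(z^2 - 1) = (z - 5)*(z - 1)*(z + 2)*(z + 1)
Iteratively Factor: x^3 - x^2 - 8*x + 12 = (x - 2)*(x^2 + x - 6) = (x - 2)*(x + 3)*(x - 2)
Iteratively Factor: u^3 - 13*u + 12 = (u - 3)*(u^2 + 3*u - 4) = (u - 3)*(u - 1)*(u + 4)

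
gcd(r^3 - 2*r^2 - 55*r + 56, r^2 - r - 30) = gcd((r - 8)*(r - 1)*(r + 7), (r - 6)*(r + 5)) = 1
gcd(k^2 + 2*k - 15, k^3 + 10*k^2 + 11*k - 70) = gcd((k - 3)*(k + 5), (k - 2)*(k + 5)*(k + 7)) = k + 5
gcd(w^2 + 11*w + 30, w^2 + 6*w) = w + 6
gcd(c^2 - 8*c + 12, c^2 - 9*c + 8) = 1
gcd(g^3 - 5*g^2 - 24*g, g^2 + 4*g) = g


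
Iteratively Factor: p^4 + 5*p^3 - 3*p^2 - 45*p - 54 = (p - 3)*(p^3 + 8*p^2 + 21*p + 18) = (p - 3)*(p + 3)*(p^2 + 5*p + 6) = (p - 3)*(p + 3)^2*(p + 2)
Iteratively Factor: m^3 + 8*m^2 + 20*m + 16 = (m + 2)*(m^2 + 6*m + 8) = (m + 2)^2*(m + 4)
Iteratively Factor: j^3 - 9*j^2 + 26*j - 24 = (j - 4)*(j^2 - 5*j + 6) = (j - 4)*(j - 3)*(j - 2)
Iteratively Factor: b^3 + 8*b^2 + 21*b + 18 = (b + 2)*(b^2 + 6*b + 9) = (b + 2)*(b + 3)*(b + 3)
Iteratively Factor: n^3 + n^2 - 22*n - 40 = (n - 5)*(n^2 + 6*n + 8) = (n - 5)*(n + 2)*(n + 4)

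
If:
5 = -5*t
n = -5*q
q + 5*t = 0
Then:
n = -25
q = 5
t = -1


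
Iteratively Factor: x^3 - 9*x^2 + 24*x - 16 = (x - 4)*(x^2 - 5*x + 4) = (x - 4)^2*(x - 1)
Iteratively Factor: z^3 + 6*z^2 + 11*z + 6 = (z + 1)*(z^2 + 5*z + 6) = (z + 1)*(z + 2)*(z + 3)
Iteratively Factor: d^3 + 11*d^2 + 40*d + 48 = (d + 3)*(d^2 + 8*d + 16) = (d + 3)*(d + 4)*(d + 4)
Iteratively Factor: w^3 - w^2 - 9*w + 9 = (w - 1)*(w^2 - 9) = (w - 1)*(w + 3)*(w - 3)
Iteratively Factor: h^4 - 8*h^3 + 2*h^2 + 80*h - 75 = (h - 1)*(h^3 - 7*h^2 - 5*h + 75) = (h - 5)*(h - 1)*(h^2 - 2*h - 15) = (h - 5)*(h - 1)*(h + 3)*(h - 5)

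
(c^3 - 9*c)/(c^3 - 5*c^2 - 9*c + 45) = c/(c - 5)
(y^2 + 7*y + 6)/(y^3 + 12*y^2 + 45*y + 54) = (y + 1)/(y^2 + 6*y + 9)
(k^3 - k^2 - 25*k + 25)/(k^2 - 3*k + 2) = (k^2 - 25)/(k - 2)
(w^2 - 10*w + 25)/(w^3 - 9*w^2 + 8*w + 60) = (w - 5)/(w^2 - 4*w - 12)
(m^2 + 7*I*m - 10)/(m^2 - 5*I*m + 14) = (m + 5*I)/(m - 7*I)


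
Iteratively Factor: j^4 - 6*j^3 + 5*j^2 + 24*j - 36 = (j - 3)*(j^3 - 3*j^2 - 4*j + 12) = (j - 3)^2*(j^2 - 4) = (j - 3)^2*(j - 2)*(j + 2)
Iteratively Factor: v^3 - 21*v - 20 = (v + 1)*(v^2 - v - 20) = (v + 1)*(v + 4)*(v - 5)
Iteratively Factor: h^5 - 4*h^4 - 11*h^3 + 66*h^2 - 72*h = (h - 3)*(h^4 - h^3 - 14*h^2 + 24*h) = (h - 3)^2*(h^3 + 2*h^2 - 8*h) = (h - 3)^2*(h + 4)*(h^2 - 2*h) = h*(h - 3)^2*(h + 4)*(h - 2)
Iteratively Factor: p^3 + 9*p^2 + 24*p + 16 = (p + 4)*(p^2 + 5*p + 4) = (p + 1)*(p + 4)*(p + 4)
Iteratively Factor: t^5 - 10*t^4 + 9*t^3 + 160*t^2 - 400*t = (t - 4)*(t^4 - 6*t^3 - 15*t^2 + 100*t) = (t - 4)*(t + 4)*(t^3 - 10*t^2 + 25*t) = (t - 5)*(t - 4)*(t + 4)*(t^2 - 5*t) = (t - 5)^2*(t - 4)*(t + 4)*(t)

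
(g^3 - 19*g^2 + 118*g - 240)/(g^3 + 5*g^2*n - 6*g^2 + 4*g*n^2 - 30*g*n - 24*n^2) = (g^2 - 13*g + 40)/(g^2 + 5*g*n + 4*n^2)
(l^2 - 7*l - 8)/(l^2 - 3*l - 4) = (l - 8)/(l - 4)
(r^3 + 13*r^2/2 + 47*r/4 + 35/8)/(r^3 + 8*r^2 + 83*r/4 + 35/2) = (r + 1/2)/(r + 2)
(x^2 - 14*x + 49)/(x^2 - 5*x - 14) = (x - 7)/(x + 2)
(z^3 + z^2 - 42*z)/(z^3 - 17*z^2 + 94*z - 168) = z*(z + 7)/(z^2 - 11*z + 28)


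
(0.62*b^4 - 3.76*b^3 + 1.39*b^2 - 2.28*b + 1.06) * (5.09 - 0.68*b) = -0.4216*b^5 + 5.7126*b^4 - 20.0836*b^3 + 8.6255*b^2 - 12.326*b + 5.3954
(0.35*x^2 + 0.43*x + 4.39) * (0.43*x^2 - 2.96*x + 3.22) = 0.1505*x^4 - 0.8511*x^3 + 1.7419*x^2 - 11.6098*x + 14.1358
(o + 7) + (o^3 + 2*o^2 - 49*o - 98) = o^3 + 2*o^2 - 48*o - 91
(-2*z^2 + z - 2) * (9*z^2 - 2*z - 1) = -18*z^4 + 13*z^3 - 18*z^2 + 3*z + 2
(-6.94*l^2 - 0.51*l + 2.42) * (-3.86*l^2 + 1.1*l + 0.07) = 26.7884*l^4 - 5.6654*l^3 - 10.388*l^2 + 2.6263*l + 0.1694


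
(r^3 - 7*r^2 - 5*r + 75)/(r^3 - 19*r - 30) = (r - 5)/(r + 2)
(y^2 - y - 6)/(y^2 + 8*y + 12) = (y - 3)/(y + 6)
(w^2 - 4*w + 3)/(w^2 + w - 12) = (w - 1)/(w + 4)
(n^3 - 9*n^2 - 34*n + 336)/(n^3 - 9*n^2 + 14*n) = (n^2 - 2*n - 48)/(n*(n - 2))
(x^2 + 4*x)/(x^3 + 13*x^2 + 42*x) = (x + 4)/(x^2 + 13*x + 42)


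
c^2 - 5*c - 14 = (c - 7)*(c + 2)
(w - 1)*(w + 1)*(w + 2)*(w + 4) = w^4 + 6*w^3 + 7*w^2 - 6*w - 8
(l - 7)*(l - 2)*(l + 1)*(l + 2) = l^4 - 6*l^3 - 11*l^2 + 24*l + 28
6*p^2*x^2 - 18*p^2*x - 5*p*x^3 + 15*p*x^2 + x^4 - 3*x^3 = x*(-3*p + x)*(-2*p + x)*(x - 3)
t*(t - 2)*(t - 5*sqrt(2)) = t^3 - 5*sqrt(2)*t^2 - 2*t^2 + 10*sqrt(2)*t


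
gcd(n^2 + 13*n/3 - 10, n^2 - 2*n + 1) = 1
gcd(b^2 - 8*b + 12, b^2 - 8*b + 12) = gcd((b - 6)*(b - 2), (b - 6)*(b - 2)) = b^2 - 8*b + 12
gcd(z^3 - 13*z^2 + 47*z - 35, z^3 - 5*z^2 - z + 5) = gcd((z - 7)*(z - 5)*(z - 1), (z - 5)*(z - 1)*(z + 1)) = z^2 - 6*z + 5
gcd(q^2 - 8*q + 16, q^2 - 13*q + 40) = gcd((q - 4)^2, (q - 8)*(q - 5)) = 1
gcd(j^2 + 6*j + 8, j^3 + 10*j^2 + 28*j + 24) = j + 2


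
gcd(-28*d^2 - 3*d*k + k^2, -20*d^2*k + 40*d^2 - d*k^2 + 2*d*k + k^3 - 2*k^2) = 4*d + k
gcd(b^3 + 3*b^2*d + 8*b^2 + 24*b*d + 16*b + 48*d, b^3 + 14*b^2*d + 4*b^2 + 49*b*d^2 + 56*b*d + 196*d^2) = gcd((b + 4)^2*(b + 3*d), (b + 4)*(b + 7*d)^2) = b + 4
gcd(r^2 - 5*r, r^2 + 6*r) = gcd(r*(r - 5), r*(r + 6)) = r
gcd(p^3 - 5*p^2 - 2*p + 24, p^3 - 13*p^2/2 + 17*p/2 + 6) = p^2 - 7*p + 12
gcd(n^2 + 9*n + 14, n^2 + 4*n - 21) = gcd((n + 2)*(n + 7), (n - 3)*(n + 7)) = n + 7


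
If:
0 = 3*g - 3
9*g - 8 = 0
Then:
No Solution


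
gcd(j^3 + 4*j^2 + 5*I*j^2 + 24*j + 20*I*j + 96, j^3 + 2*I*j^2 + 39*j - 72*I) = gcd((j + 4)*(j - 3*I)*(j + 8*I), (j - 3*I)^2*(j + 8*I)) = j^2 + 5*I*j + 24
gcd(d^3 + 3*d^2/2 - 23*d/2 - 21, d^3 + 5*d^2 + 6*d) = d^2 + 5*d + 6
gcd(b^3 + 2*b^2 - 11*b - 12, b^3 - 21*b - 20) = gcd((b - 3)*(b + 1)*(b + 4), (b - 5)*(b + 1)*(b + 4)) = b^2 + 5*b + 4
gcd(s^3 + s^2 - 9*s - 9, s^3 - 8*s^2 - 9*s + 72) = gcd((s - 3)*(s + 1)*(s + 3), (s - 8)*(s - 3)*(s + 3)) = s^2 - 9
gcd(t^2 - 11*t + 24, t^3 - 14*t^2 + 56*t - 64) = t - 8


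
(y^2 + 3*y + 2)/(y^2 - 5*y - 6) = (y + 2)/(y - 6)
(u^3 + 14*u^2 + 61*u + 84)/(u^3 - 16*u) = (u^2 + 10*u + 21)/(u*(u - 4))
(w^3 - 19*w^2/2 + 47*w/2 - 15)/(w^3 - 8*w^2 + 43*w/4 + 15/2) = 2*(w - 1)/(2*w + 1)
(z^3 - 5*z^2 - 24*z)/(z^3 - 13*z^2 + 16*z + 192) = z/(z - 8)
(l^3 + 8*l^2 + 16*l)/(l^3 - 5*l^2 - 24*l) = (l^2 + 8*l + 16)/(l^2 - 5*l - 24)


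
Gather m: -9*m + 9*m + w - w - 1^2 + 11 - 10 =0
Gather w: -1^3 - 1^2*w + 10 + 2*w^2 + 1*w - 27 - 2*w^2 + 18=0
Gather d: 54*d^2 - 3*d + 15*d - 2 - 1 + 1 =54*d^2 + 12*d - 2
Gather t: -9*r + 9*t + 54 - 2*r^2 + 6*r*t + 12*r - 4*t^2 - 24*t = -2*r^2 + 3*r - 4*t^2 + t*(6*r - 15) + 54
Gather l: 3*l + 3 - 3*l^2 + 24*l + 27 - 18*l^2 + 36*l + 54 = -21*l^2 + 63*l + 84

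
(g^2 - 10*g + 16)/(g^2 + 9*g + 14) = (g^2 - 10*g + 16)/(g^2 + 9*g + 14)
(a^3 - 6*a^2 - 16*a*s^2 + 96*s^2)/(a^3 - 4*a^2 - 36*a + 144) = (a^2 - 16*s^2)/(a^2 + 2*a - 24)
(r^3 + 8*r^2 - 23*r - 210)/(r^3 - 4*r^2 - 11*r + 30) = (r^2 + 13*r + 42)/(r^2 + r - 6)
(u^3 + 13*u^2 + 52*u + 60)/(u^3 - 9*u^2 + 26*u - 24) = (u^3 + 13*u^2 + 52*u + 60)/(u^3 - 9*u^2 + 26*u - 24)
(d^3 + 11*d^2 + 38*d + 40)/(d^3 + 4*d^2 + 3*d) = (d^3 + 11*d^2 + 38*d + 40)/(d*(d^2 + 4*d + 3))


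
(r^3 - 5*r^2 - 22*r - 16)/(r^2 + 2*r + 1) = (r^2 - 6*r - 16)/(r + 1)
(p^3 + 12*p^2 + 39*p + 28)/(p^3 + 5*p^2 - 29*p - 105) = (p^2 + 5*p + 4)/(p^2 - 2*p - 15)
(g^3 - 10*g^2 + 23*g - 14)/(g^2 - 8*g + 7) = g - 2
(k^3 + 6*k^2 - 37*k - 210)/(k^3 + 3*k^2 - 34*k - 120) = (k + 7)/(k + 4)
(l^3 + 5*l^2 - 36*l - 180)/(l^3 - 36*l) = (l + 5)/l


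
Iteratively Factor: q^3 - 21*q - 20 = (q + 1)*(q^2 - q - 20) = (q - 5)*(q + 1)*(q + 4)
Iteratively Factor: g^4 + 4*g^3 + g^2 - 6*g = (g + 2)*(g^3 + 2*g^2 - 3*g) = g*(g + 2)*(g^2 + 2*g - 3) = g*(g + 2)*(g + 3)*(g - 1)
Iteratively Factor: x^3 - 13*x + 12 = (x - 3)*(x^2 + 3*x - 4) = (x - 3)*(x + 4)*(x - 1)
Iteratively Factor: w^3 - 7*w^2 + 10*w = (w)*(w^2 - 7*w + 10) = w*(w - 5)*(w - 2)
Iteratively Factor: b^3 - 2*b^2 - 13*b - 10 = (b - 5)*(b^2 + 3*b + 2) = (b - 5)*(b + 1)*(b + 2)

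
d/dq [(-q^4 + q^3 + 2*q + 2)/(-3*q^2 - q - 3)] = (6*q^5 + 10*q^3 - 3*q^2 + 12*q - 4)/(9*q^4 + 6*q^3 + 19*q^2 + 6*q + 9)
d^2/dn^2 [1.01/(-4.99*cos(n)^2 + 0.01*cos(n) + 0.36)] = (-100.596404*(1 - cos(n)^2)^2 + 0.151197*cos(n)^3 - 57.555759*cos(n)^2 - 0.298758*cos(n) + 104.225334)/(-4.99*cos(n)^2 + 0.01*cos(n) + 0.36)^3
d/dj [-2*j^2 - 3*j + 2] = -4*j - 3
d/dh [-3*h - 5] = -3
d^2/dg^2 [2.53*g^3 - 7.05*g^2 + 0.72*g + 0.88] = 15.18*g - 14.1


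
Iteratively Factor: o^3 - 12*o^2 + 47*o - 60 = (o - 4)*(o^2 - 8*o + 15) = (o - 4)*(o - 3)*(o - 5)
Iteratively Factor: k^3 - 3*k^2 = (k)*(k^2 - 3*k) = k*(k - 3)*(k)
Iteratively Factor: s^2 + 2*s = (s)*(s + 2)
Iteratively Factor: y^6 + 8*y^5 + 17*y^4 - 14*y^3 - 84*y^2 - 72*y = (y + 2)*(y^5 + 6*y^4 + 5*y^3 - 24*y^2 - 36*y) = (y + 2)*(y + 3)*(y^4 + 3*y^3 - 4*y^2 - 12*y) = y*(y + 2)*(y + 3)*(y^3 + 3*y^2 - 4*y - 12) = y*(y + 2)*(y + 3)^2*(y^2 - 4) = y*(y + 2)^2*(y + 3)^2*(y - 2)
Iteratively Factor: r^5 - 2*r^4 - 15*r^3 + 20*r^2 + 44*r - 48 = (r - 1)*(r^4 - r^3 - 16*r^2 + 4*r + 48) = (r - 1)*(r + 2)*(r^3 - 3*r^2 - 10*r + 24) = (r - 1)*(r + 2)*(r + 3)*(r^2 - 6*r + 8) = (r - 2)*(r - 1)*(r + 2)*(r + 3)*(r - 4)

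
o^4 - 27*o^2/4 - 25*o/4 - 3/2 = (o - 3)*(o + 1/2)^2*(o + 2)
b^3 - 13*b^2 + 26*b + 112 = (b - 8)*(b - 7)*(b + 2)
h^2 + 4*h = h*(h + 4)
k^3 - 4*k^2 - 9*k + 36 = (k - 4)*(k - 3)*(k + 3)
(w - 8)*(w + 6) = w^2 - 2*w - 48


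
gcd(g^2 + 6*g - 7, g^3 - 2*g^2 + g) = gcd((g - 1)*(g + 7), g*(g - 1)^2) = g - 1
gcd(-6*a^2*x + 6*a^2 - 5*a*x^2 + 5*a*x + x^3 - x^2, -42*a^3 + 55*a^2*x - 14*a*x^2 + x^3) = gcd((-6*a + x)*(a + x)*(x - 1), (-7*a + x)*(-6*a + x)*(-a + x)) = -6*a + x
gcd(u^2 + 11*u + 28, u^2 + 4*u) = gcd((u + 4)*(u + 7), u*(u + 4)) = u + 4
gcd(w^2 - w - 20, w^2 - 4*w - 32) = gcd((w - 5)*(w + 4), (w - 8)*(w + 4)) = w + 4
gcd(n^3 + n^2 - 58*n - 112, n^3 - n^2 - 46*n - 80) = n^2 - 6*n - 16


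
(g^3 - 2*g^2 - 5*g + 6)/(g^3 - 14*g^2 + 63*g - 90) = (g^2 + g - 2)/(g^2 - 11*g + 30)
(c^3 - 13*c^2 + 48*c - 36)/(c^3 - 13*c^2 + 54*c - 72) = (c^2 - 7*c + 6)/(c^2 - 7*c + 12)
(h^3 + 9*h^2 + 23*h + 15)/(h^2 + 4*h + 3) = h + 5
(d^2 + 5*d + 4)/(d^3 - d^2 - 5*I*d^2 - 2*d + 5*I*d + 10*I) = (d + 4)/(d^2 - d*(2 + 5*I) + 10*I)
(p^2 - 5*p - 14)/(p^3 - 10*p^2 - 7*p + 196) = (p + 2)/(p^2 - 3*p - 28)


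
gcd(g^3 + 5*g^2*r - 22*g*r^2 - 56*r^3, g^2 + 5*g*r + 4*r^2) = 1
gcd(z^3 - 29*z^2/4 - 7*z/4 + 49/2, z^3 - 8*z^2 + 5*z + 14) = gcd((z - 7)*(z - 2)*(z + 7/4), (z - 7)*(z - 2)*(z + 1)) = z^2 - 9*z + 14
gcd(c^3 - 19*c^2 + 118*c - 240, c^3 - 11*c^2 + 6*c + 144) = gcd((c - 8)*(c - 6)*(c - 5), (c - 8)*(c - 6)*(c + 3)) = c^2 - 14*c + 48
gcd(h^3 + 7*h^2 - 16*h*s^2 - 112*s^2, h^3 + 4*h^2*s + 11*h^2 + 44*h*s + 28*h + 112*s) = h^2 + 4*h*s + 7*h + 28*s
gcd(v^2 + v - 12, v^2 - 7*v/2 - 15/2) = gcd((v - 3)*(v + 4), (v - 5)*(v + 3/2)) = 1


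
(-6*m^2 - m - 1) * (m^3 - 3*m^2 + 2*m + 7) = -6*m^5 + 17*m^4 - 10*m^3 - 41*m^2 - 9*m - 7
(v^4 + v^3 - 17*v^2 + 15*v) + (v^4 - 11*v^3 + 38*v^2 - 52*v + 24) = 2*v^4 - 10*v^3 + 21*v^2 - 37*v + 24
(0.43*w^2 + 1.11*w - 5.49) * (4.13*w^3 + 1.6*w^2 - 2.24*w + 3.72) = 1.7759*w^5 + 5.2723*w^4 - 21.8609*w^3 - 9.6708*w^2 + 16.4268*w - 20.4228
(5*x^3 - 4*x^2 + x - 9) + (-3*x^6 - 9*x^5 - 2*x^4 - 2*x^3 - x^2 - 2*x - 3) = -3*x^6 - 9*x^5 - 2*x^4 + 3*x^3 - 5*x^2 - x - 12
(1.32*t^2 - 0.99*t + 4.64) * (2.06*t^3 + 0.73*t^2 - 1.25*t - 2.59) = 2.7192*t^5 - 1.0758*t^4 + 7.1857*t^3 + 1.2059*t^2 - 3.2359*t - 12.0176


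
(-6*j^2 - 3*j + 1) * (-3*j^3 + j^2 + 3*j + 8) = 18*j^5 + 3*j^4 - 24*j^3 - 56*j^2 - 21*j + 8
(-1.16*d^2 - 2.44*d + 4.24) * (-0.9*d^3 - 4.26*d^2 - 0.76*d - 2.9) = 1.044*d^5 + 7.1376*d^4 + 7.46*d^3 - 12.844*d^2 + 3.8536*d - 12.296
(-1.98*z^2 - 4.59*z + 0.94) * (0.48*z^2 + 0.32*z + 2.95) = -0.9504*z^4 - 2.8368*z^3 - 6.8586*z^2 - 13.2397*z + 2.773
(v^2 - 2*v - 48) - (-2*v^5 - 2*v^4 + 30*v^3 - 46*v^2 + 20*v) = 2*v^5 + 2*v^4 - 30*v^3 + 47*v^2 - 22*v - 48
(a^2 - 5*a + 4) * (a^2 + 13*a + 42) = a^4 + 8*a^3 - 19*a^2 - 158*a + 168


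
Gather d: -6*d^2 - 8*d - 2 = -6*d^2 - 8*d - 2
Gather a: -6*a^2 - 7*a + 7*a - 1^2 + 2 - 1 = -6*a^2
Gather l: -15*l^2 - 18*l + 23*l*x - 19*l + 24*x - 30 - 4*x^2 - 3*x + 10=-15*l^2 + l*(23*x - 37) - 4*x^2 + 21*x - 20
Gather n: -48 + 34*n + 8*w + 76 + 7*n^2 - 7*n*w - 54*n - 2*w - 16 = 7*n^2 + n*(-7*w - 20) + 6*w + 12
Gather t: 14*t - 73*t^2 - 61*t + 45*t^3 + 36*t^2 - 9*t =45*t^3 - 37*t^2 - 56*t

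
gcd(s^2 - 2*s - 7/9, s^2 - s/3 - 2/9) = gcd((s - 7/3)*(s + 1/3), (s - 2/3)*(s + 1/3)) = s + 1/3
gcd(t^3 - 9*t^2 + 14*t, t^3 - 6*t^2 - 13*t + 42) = t^2 - 9*t + 14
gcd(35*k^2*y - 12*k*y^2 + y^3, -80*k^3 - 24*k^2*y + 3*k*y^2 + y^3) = -5*k + y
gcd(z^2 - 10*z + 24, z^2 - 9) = 1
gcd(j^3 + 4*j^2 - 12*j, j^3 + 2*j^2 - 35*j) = j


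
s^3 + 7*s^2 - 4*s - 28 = (s - 2)*(s + 2)*(s + 7)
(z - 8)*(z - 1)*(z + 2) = z^3 - 7*z^2 - 10*z + 16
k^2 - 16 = (k - 4)*(k + 4)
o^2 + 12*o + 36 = (o + 6)^2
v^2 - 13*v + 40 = (v - 8)*(v - 5)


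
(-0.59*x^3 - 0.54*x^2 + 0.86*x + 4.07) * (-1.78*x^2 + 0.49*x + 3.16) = 1.0502*x^5 + 0.6721*x^4 - 3.6598*x^3 - 8.5296*x^2 + 4.7119*x + 12.8612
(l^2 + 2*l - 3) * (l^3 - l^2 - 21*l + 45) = l^5 + l^4 - 26*l^3 + 6*l^2 + 153*l - 135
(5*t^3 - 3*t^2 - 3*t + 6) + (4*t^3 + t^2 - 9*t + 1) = 9*t^3 - 2*t^2 - 12*t + 7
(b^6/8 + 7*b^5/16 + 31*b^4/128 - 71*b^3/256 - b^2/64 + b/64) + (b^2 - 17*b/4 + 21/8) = b^6/8 + 7*b^5/16 + 31*b^4/128 - 71*b^3/256 + 63*b^2/64 - 271*b/64 + 21/8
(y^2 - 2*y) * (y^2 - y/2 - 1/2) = y^4 - 5*y^3/2 + y^2/2 + y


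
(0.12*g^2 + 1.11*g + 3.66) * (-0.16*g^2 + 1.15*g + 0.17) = -0.0192*g^4 - 0.0396*g^3 + 0.7113*g^2 + 4.3977*g + 0.6222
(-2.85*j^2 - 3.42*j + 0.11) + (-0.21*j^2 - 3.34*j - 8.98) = -3.06*j^2 - 6.76*j - 8.87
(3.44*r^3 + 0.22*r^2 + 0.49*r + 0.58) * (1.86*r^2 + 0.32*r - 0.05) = 6.3984*r^5 + 1.51*r^4 + 0.8098*r^3 + 1.2246*r^2 + 0.1611*r - 0.029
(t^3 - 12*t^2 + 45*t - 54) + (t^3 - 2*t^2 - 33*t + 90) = 2*t^3 - 14*t^2 + 12*t + 36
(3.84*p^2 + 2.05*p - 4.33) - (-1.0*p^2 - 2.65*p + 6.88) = 4.84*p^2 + 4.7*p - 11.21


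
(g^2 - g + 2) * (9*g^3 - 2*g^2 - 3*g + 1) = 9*g^5 - 11*g^4 + 17*g^3 - 7*g + 2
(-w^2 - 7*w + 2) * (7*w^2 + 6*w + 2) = -7*w^4 - 55*w^3 - 30*w^2 - 2*w + 4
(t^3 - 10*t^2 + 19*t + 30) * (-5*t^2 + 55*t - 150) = -5*t^5 + 105*t^4 - 795*t^3 + 2395*t^2 - 1200*t - 4500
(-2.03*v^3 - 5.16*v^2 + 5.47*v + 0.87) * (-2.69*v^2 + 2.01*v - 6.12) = 5.4607*v^5 + 9.8001*v^4 - 12.6623*v^3 + 40.2336*v^2 - 31.7277*v - 5.3244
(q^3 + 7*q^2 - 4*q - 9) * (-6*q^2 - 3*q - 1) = -6*q^5 - 45*q^4 + 2*q^3 + 59*q^2 + 31*q + 9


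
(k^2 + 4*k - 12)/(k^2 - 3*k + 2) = (k + 6)/(k - 1)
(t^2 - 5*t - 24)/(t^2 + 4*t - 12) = (t^2 - 5*t - 24)/(t^2 + 4*t - 12)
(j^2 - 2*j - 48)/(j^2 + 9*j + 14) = (j^2 - 2*j - 48)/(j^2 + 9*j + 14)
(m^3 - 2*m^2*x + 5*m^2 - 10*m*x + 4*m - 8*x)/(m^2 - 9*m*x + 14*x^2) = (-m^2 - 5*m - 4)/(-m + 7*x)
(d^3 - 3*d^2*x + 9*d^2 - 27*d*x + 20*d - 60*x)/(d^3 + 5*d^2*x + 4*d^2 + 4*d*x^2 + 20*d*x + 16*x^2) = (d^2 - 3*d*x + 5*d - 15*x)/(d^2 + 5*d*x + 4*x^2)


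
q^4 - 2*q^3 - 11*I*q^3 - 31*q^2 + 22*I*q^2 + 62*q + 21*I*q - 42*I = (q - 2)*(q - 7*I)*(q - 3*I)*(q - I)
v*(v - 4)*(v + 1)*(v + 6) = v^4 + 3*v^3 - 22*v^2 - 24*v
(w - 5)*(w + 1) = w^2 - 4*w - 5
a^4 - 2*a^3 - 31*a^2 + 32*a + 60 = (a - 6)*(a - 2)*(a + 1)*(a + 5)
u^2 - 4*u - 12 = (u - 6)*(u + 2)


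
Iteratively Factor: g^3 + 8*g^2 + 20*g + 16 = (g + 4)*(g^2 + 4*g + 4) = (g + 2)*(g + 4)*(g + 2)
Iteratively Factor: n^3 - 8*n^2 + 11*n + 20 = (n + 1)*(n^2 - 9*n + 20) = (n - 4)*(n + 1)*(n - 5)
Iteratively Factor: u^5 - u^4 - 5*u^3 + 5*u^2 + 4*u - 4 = (u + 2)*(u^4 - 3*u^3 + u^2 + 3*u - 2) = (u - 1)*(u + 2)*(u^3 - 2*u^2 - u + 2) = (u - 2)*(u - 1)*(u + 2)*(u^2 - 1) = (u - 2)*(u - 1)^2*(u + 2)*(u + 1)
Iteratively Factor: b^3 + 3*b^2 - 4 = (b + 2)*(b^2 + b - 2) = (b + 2)^2*(b - 1)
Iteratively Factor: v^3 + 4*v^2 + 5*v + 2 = (v + 2)*(v^2 + 2*v + 1) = (v + 1)*(v + 2)*(v + 1)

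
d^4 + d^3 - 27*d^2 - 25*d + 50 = (d - 5)*(d - 1)*(d + 2)*(d + 5)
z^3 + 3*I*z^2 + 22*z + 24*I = (z - 4*I)*(z + I)*(z + 6*I)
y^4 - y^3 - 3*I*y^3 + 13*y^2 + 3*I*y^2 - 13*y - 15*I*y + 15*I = (y - 1)*(y - 5*I)*(y - I)*(y + 3*I)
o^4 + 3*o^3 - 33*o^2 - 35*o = o*(o - 5)*(o + 1)*(o + 7)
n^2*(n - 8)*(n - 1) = n^4 - 9*n^3 + 8*n^2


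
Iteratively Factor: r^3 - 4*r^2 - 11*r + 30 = (r - 2)*(r^2 - 2*r - 15) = (r - 5)*(r - 2)*(r + 3)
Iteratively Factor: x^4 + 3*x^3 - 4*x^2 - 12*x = (x - 2)*(x^3 + 5*x^2 + 6*x) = (x - 2)*(x + 3)*(x^2 + 2*x) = (x - 2)*(x + 2)*(x + 3)*(x)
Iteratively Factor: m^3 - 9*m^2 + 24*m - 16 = (m - 1)*(m^2 - 8*m + 16) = (m - 4)*(m - 1)*(m - 4)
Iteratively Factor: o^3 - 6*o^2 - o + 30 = (o - 3)*(o^2 - 3*o - 10) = (o - 5)*(o - 3)*(o + 2)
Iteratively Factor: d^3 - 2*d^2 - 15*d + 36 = (d - 3)*(d^2 + d - 12) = (d - 3)*(d + 4)*(d - 3)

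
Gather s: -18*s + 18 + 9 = 27 - 18*s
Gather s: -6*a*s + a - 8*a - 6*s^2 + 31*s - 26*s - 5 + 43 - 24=-7*a - 6*s^2 + s*(5 - 6*a) + 14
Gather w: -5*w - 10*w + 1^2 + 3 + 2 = 6 - 15*w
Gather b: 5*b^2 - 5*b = 5*b^2 - 5*b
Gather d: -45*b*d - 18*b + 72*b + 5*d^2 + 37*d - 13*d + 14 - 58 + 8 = 54*b + 5*d^2 + d*(24 - 45*b) - 36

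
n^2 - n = n*(n - 1)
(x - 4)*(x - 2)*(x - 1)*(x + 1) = x^4 - 6*x^3 + 7*x^2 + 6*x - 8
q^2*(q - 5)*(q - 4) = q^4 - 9*q^3 + 20*q^2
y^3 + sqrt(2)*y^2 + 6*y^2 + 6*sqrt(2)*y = y*(y + 6)*(y + sqrt(2))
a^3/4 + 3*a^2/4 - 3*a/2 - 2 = (a/4 + 1)*(a - 2)*(a + 1)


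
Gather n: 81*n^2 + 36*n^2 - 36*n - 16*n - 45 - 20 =117*n^2 - 52*n - 65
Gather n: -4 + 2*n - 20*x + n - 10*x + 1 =3*n - 30*x - 3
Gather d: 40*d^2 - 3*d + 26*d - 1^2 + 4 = 40*d^2 + 23*d + 3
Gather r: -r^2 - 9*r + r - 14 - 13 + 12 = -r^2 - 8*r - 15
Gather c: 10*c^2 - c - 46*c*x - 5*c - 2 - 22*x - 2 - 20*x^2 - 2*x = 10*c^2 + c*(-46*x - 6) - 20*x^2 - 24*x - 4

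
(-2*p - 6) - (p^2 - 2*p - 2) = -p^2 - 4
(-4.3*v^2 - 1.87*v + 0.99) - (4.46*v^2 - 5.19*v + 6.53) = -8.76*v^2 + 3.32*v - 5.54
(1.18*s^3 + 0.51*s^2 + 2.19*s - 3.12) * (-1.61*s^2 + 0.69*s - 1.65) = -1.8998*s^5 - 0.00690000000000013*s^4 - 5.121*s^3 + 5.6928*s^2 - 5.7663*s + 5.148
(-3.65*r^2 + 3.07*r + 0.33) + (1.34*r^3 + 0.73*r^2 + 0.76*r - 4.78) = 1.34*r^3 - 2.92*r^2 + 3.83*r - 4.45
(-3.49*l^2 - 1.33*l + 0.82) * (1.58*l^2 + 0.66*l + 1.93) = -5.5142*l^4 - 4.4048*l^3 - 6.3179*l^2 - 2.0257*l + 1.5826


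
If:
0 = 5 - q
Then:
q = 5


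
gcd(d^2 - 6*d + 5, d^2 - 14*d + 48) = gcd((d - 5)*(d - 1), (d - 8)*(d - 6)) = 1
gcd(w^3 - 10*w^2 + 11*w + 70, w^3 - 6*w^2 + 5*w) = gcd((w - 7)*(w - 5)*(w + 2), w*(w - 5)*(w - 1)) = w - 5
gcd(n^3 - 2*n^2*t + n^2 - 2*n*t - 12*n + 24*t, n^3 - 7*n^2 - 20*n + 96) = n^2 + n - 12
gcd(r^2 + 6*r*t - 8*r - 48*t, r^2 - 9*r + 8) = r - 8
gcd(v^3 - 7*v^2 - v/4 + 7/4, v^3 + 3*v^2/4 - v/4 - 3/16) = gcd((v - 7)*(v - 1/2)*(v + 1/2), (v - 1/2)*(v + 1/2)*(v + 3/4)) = v^2 - 1/4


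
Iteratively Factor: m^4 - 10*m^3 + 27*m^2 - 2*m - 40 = (m + 1)*(m^3 - 11*m^2 + 38*m - 40) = (m - 4)*(m + 1)*(m^2 - 7*m + 10) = (m - 5)*(m - 4)*(m + 1)*(m - 2)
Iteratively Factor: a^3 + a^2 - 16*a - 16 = (a - 4)*(a^2 + 5*a + 4) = (a - 4)*(a + 4)*(a + 1)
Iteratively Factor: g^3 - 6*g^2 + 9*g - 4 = (g - 1)*(g^2 - 5*g + 4) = (g - 1)^2*(g - 4)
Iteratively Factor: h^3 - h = (h)*(h^2 - 1) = h*(h + 1)*(h - 1)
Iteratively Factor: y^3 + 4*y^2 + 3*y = (y + 1)*(y^2 + 3*y) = y*(y + 1)*(y + 3)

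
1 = 1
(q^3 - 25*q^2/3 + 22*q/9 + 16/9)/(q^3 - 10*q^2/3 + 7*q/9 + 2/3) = (q - 8)/(q - 3)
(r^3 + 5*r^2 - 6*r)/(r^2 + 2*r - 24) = r*(r - 1)/(r - 4)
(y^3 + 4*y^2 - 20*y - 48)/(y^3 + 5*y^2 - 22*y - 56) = (y + 6)/(y + 7)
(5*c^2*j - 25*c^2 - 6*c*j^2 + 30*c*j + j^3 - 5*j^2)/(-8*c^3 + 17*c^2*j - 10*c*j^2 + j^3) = (-5*c*j + 25*c + j^2 - 5*j)/(8*c^2 - 9*c*j + j^2)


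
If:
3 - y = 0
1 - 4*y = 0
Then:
No Solution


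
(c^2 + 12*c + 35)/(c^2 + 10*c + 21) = (c + 5)/(c + 3)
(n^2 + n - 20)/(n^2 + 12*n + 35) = (n - 4)/(n + 7)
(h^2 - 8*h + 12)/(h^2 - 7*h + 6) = (h - 2)/(h - 1)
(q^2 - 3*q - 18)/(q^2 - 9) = (q - 6)/(q - 3)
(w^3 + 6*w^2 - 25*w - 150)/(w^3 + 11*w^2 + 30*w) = (w - 5)/w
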